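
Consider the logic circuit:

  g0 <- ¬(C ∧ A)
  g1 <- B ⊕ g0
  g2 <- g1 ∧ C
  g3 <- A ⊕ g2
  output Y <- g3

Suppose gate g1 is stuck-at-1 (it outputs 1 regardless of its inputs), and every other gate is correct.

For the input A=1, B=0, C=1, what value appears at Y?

0

Propagate with g1 forced: g0=0, g1=1 [stuck-at-1], g2=1, g3=0.
So Y = 0. (Without the fault it would be 1.)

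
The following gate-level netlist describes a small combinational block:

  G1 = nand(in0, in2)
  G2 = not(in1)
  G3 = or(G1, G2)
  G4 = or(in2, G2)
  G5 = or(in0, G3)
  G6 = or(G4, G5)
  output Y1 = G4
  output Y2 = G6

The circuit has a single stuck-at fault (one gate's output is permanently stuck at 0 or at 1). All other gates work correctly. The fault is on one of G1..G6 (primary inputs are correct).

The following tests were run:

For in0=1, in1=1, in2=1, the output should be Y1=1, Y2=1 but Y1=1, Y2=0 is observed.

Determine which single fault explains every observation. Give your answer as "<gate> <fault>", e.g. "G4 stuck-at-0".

G6 stuck-at-0

Fault-free values for test 1 (in0=1, in1=1, in2=1): G1=0, G2=0, G3=0, G4=1, G5=1, G6=1, giving Y1=1, Y2=1. Observed Y1=1, Y2=0.
Test 1: faults giving observed Y1=1, Y2=0 are {G6 stuck-at-0}.
Only G6 stuck-at-0 is consistent with every test.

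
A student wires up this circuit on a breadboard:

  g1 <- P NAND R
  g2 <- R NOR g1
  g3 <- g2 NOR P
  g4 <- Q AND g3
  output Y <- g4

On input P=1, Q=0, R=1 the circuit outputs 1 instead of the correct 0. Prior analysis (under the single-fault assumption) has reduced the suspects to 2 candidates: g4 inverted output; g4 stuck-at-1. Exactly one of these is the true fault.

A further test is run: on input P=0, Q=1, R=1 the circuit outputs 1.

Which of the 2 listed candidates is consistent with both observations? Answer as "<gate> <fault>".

Evaluate each candidate on input P=0, Q=1, R=1:
  g4 inverted output: g1=1, g2=0, g3=1, g4=0 [inverted output] → 0 — eliminated
  g4 stuck-at-1: g1=1, g2=0, g3=1, g4=1 [stuck-at-1] → 1 — matches
Only g4 stuck-at-1 reproduces the observed 1.

g4 stuck-at-1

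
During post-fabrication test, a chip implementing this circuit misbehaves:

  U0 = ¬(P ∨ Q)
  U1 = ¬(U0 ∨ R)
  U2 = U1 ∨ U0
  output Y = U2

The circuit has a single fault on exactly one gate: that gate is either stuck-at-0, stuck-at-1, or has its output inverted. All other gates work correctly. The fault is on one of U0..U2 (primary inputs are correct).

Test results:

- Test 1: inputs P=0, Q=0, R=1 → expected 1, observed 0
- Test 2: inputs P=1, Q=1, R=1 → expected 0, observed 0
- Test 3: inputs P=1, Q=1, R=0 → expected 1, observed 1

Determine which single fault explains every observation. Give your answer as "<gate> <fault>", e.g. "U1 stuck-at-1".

Fault-free values for test 1 (P=0, Q=0, R=1): U0=1, U1=0, U2=1, giving Y=1. Observed 0.
Test 1: faults giving observed 0 are {U0 stuck-at-0, U0 inverted output, U2 stuck-at-0, U2 inverted output}.
Test 2 (P=1, Q=1, R=1): fault-free U0=0, U1=0, U2=0 → 0; observed 0. Eliminates U0 inverted output, U2 inverted output.
Test 3 (P=1, Q=1, R=0): fault-free U0=0, U1=1, U2=1 → 1; observed 1. Eliminates U2 stuck-at-0.
Only U0 stuck-at-0 is consistent with every test.

U0 stuck-at-0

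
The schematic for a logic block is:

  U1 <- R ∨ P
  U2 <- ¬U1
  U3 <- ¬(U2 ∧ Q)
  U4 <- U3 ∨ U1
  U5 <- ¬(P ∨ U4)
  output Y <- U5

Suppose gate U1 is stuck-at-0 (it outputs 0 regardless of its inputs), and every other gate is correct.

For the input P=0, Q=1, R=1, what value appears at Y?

Propagate with U1 forced: U1=0 [stuck-at-0], U2=1, U3=0, U4=0, U5=1.
So Y = 1. (Without the fault it would be 0.)

1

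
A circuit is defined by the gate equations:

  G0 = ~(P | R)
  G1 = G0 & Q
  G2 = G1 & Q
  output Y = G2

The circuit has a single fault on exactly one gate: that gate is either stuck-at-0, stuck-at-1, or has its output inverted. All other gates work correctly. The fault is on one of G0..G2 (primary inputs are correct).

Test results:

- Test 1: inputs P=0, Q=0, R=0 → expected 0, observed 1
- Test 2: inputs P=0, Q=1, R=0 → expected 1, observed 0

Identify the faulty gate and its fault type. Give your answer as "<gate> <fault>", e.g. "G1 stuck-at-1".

Fault-free values for test 1 (P=0, Q=0, R=0): G0=1, G1=0, G2=0, giving Y=0. Observed 1.
Test 1: faults giving observed 1 are {G2 stuck-at-1, G2 inverted output}.
Test 2 (P=0, Q=1, R=0): fault-free G0=1, G1=1, G2=1 → 1; observed 0. Eliminates G2 stuck-at-1.
Only G2 inverted output is consistent with every test.

G2 inverted output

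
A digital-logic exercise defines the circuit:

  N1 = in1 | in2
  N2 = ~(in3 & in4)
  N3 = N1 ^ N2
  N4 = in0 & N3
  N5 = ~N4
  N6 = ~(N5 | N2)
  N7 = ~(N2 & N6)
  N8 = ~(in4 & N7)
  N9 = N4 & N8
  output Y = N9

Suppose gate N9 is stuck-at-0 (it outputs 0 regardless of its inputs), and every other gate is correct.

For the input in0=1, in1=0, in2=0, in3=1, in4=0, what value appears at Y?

0

Propagate with N9 forced: N1=0, N2=1, N3=1, N4=1, N5=0, N6=0, N7=1, N8=1, N9=0 [stuck-at-0].
So Y = 0. (Without the fault it would be 1.)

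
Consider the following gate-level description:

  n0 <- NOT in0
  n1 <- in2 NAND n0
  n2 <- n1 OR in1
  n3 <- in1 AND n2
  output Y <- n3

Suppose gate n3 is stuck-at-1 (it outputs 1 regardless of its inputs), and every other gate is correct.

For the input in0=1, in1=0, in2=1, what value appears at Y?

1

Propagate with n3 forced: n0=0, n1=1, n2=1, n3=1 [stuck-at-1].
So Y = 1. (Without the fault it would be 0.)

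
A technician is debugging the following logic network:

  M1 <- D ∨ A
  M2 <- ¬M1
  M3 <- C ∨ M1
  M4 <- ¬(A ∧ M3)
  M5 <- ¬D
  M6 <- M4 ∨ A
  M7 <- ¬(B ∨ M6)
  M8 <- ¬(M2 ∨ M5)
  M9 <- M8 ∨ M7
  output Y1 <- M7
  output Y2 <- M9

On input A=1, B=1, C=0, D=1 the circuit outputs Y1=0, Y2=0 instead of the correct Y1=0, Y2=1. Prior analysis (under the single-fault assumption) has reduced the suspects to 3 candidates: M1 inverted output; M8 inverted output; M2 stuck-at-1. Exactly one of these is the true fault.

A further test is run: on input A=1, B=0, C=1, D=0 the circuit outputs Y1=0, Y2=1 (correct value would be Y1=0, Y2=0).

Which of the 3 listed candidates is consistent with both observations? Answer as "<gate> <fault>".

M8 inverted output

Evaluate each candidate on input A=1, B=0, C=1, D=0:
  M1 inverted output: M1=0 [inverted output], M2=1, M3=1, M4=0, M5=1, M6=1, M7=0, M8=0, M9=0 → Y1=0, Y2=0 — eliminated
  M8 inverted output: M1=1, M2=0, M3=1, M4=0, M5=1, M6=1, M7=0, M8=1 [inverted output], M9=1 → Y1=0, Y2=1 — matches
  M2 stuck-at-1: M1=1, M2=1 [stuck-at-1], M3=1, M4=0, M5=1, M6=1, M7=0, M8=0, M9=0 → Y1=0, Y2=0 — eliminated
Only M8 inverted output reproduces the observed Y1=0, Y2=1.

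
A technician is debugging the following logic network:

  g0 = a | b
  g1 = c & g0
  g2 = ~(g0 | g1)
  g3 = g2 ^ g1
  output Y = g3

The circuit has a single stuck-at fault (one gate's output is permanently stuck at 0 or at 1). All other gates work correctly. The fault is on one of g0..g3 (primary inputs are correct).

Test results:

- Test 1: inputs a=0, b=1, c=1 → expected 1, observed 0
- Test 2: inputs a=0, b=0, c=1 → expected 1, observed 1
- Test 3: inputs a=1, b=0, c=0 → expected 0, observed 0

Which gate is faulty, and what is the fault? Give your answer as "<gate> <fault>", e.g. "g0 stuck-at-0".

Fault-free values for test 1 (a=0, b=1, c=1): g0=1, g1=1, g2=0, g3=1, giving Y=1. Observed 0.
Test 1: faults giving observed 0 are {g1 stuck-at-0, g2 stuck-at-1, g3 stuck-at-0}.
Test 2 (a=0, b=0, c=1): fault-free g0=0, g1=0, g2=1, g3=1 → 1; observed 1. Eliminates g3 stuck-at-0.
Test 3 (a=1, b=0, c=0): fault-free g0=1, g1=0, g2=0, g3=0 → 0; observed 0. Eliminates g2 stuck-at-1.
Only g1 stuck-at-0 is consistent with every test.

g1 stuck-at-0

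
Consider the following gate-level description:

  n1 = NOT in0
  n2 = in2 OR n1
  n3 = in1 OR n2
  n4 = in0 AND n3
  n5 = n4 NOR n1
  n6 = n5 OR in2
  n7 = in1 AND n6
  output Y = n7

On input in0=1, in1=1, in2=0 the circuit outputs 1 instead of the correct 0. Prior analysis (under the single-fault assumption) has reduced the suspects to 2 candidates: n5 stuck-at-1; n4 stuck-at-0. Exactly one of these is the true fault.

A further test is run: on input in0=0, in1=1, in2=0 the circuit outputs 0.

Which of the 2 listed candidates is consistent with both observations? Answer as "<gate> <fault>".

Evaluate each candidate on input in0=0, in1=1, in2=0:
  n5 stuck-at-1: n1=1, n2=1, n3=1, n4=0, n5=1 [stuck-at-1], n6=1, n7=1 → 1 — eliminated
  n4 stuck-at-0: n1=1, n2=1, n3=1, n4=0 [stuck-at-0], n5=0, n6=0, n7=0 → 0 — matches
Only n4 stuck-at-0 reproduces the observed 0.

n4 stuck-at-0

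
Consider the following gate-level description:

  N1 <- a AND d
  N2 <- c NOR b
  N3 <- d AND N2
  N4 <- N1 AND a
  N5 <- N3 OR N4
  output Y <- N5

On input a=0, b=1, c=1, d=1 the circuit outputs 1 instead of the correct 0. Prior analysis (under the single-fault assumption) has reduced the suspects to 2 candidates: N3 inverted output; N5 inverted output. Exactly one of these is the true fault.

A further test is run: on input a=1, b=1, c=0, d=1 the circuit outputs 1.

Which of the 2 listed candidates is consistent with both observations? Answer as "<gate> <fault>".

Evaluate each candidate on input a=1, b=1, c=0, d=1:
  N3 inverted output: N1=1, N2=0, N3=1 [inverted output], N4=1, N5=1 → 1 — matches
  N5 inverted output: N1=1, N2=0, N3=0, N4=1, N5=0 [inverted output] → 0 — eliminated
Only N3 inverted output reproduces the observed 1.

N3 inverted output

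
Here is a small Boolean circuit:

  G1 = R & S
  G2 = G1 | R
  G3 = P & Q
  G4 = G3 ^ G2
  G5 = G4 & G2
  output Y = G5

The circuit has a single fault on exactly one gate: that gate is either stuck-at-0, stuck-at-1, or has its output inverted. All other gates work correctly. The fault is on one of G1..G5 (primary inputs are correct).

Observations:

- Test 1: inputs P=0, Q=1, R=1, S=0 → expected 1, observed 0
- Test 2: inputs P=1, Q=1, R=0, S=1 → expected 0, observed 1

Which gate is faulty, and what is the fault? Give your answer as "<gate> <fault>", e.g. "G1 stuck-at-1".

G5 inverted output

Fault-free values for test 1 (P=0, Q=1, R=1, S=0): G1=0, G2=1, G3=0, G4=1, G5=1, giving Y=1. Observed 0.
Test 1: faults giving observed 0 are {G2 stuck-at-0, G2 inverted output, G3 stuck-at-1, G3 inverted output, G4 stuck-at-0, G4 inverted output, G5 stuck-at-0, G5 inverted output}.
Test 2 (P=1, Q=1, R=0, S=1): fault-free G1=0, G2=0, G3=1, G4=1, G5=0 → 0; observed 1. Eliminates G2 stuck-at-0, G2 inverted output, G3 stuck-at-1, G3 inverted output, G4 stuck-at-0, G4 inverted output, G5 stuck-at-0.
Only G5 inverted output is consistent with every test.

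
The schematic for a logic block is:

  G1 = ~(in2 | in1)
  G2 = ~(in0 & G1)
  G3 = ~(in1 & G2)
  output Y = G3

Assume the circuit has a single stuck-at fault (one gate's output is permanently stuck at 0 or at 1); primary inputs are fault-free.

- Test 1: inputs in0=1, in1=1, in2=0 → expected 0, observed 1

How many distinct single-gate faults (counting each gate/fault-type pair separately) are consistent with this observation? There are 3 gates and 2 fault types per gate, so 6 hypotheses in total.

3

Fault-free: G1=0, G2=1, G3=0 → 0. Observed 1.
  G1 stuck-at-0: output 0 ✗
  G1 stuck-at-1: output 1 ✓
  G2 stuck-at-0: output 1 ✓
  G2 stuck-at-1: output 0 ✗
  G3 stuck-at-0: output 0 ✗
  G3 stuck-at-1: output 1 ✓
Consistent faults: {G1 stuck-at-1, G2 stuck-at-0, G3 stuck-at-1} — 3 in all.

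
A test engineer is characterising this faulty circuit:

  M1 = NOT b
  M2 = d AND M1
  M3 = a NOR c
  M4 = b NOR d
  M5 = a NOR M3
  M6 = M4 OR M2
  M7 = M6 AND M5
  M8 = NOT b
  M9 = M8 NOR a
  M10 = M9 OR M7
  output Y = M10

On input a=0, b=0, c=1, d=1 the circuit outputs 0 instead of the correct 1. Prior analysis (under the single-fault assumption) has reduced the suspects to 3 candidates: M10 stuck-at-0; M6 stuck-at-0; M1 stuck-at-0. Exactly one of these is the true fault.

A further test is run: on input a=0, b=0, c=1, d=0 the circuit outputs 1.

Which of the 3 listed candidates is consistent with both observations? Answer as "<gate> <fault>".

M1 stuck-at-0

Evaluate each candidate on input a=0, b=0, c=1, d=0:
  M10 stuck-at-0: M1=1, M2=0, M3=0, M4=1, M5=1, M6=1, M7=1, M8=1, M9=0, M10=0 [stuck-at-0] → 0 — eliminated
  M6 stuck-at-0: M1=1, M2=0, M3=0, M4=1, M5=1, M6=0 [stuck-at-0], M7=0, M8=1, M9=0, M10=0 → 0 — eliminated
  M1 stuck-at-0: M1=0 [stuck-at-0], M2=0, M3=0, M4=1, M5=1, M6=1, M7=1, M8=1, M9=0, M10=1 → 1 — matches
Only M1 stuck-at-0 reproduces the observed 1.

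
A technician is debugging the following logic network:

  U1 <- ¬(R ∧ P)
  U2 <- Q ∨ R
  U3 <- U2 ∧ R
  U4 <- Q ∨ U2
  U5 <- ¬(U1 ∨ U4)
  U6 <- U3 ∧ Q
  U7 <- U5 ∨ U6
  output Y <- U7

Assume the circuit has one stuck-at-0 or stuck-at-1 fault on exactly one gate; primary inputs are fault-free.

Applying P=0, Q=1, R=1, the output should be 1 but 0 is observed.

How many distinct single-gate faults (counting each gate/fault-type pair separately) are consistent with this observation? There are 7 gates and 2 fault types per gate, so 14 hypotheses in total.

Fault-free: U1=1, U2=1, U3=1, U4=1, U5=0, U6=1, U7=1 → 1. Observed 0.
  U1 stuck-at-0: output 1 ✗
  U1 stuck-at-1: output 1 ✗
  U2 stuck-at-0: output 0 ✓
  U2 stuck-at-1: output 1 ✗
  U3 stuck-at-0: output 0 ✓
  U3 stuck-at-1: output 1 ✗
  U4 stuck-at-0: output 1 ✗
  U4 stuck-at-1: output 1 ✗
  U5 stuck-at-0: output 1 ✗
  U5 stuck-at-1: output 1 ✗
  U6 stuck-at-0: output 0 ✓
  U6 stuck-at-1: output 1 ✗
  U7 stuck-at-0: output 0 ✓
  U7 stuck-at-1: output 1 ✗
Consistent faults: {U2 stuck-at-0, U3 stuck-at-0, U6 stuck-at-0, U7 stuck-at-0} — 4 in all.

4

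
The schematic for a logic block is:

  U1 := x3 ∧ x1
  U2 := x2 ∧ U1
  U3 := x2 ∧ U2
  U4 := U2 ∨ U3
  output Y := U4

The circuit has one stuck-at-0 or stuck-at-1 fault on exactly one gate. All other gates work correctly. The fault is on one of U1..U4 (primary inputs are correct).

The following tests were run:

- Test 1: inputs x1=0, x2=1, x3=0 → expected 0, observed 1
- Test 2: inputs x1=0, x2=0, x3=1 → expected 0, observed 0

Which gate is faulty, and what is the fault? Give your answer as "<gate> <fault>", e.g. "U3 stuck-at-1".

U1 stuck-at-1

Fault-free values for test 1 (x1=0, x2=1, x3=0): U1=0, U2=0, U3=0, U4=0, giving Y=0. Observed 1.
Test 1: faults giving observed 1 are {U1 stuck-at-1, U2 stuck-at-1, U3 stuck-at-1, U4 stuck-at-1}.
Test 2 (x1=0, x2=0, x3=1): fault-free U1=0, U2=0, U3=0, U4=0 → 0; observed 0. Eliminates U2 stuck-at-1, U3 stuck-at-1, U4 stuck-at-1.
Only U1 stuck-at-1 is consistent with every test.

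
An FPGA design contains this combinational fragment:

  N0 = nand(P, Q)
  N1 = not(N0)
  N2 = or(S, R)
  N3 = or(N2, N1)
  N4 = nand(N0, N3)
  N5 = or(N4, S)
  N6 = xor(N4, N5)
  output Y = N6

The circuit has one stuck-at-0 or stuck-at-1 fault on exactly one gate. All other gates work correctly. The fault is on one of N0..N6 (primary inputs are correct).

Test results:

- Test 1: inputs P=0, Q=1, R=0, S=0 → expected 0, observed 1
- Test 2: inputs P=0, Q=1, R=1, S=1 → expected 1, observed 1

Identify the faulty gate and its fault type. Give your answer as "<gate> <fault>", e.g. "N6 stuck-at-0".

N6 stuck-at-1

Fault-free values for test 1 (P=0, Q=1, R=0, S=0): N0=1, N1=0, N2=0, N3=0, N4=1, N5=1, N6=0, giving Y=0. Observed 1.
Test 1: faults giving observed 1 are {N5 stuck-at-0, N6 stuck-at-1}.
Test 2 (P=0, Q=1, R=1, S=1): fault-free N0=1, N1=0, N2=1, N3=1, N4=0, N5=1, N6=1 → 1; observed 1. Eliminates N5 stuck-at-0.
Only N6 stuck-at-1 is consistent with every test.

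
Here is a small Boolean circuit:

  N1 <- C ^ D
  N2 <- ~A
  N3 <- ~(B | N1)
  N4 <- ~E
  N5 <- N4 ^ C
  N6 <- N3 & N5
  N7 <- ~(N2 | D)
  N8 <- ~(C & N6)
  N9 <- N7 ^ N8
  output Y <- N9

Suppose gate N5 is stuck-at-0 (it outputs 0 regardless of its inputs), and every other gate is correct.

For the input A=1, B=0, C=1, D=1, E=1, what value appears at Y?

Propagate with N5 forced: N1=0, N2=0, N3=1, N4=0, N5=0 [stuck-at-0], N6=0, N7=0, N8=1, N9=1.
So Y = 1. (Without the fault it would be 0.)

1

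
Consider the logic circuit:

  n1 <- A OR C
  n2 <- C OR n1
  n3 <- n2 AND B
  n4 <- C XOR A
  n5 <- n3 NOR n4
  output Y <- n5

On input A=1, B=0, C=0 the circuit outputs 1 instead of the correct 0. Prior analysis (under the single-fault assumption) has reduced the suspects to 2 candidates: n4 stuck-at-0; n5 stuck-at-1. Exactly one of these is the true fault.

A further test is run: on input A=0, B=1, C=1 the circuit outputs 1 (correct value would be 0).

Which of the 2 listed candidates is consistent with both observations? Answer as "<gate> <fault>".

n5 stuck-at-1

Evaluate each candidate on input A=0, B=1, C=1:
  n4 stuck-at-0: n1=1, n2=1, n3=1, n4=0 [stuck-at-0], n5=0 → 0 — eliminated
  n5 stuck-at-1: n1=1, n2=1, n3=1, n4=1, n5=1 [stuck-at-1] → 1 — matches
Only n5 stuck-at-1 reproduces the observed 1.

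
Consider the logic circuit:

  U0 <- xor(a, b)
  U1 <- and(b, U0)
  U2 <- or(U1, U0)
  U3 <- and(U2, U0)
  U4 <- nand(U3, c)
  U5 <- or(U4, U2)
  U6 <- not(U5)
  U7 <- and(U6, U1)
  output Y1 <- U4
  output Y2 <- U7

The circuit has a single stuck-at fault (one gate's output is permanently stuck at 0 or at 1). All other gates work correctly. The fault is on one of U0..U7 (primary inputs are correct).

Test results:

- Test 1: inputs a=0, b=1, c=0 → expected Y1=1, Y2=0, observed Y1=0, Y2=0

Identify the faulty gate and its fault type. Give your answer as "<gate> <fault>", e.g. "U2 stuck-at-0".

Fault-free values for test 1 (a=0, b=1, c=0): U0=1, U1=1, U2=1, U3=1, U4=1, U5=1, U6=0, U7=0, giving Y1=1, Y2=0. Observed Y1=0, Y2=0.
Test 1: faults giving observed Y1=0, Y2=0 are {U4 stuck-at-0}.
Only U4 stuck-at-0 is consistent with every test.

U4 stuck-at-0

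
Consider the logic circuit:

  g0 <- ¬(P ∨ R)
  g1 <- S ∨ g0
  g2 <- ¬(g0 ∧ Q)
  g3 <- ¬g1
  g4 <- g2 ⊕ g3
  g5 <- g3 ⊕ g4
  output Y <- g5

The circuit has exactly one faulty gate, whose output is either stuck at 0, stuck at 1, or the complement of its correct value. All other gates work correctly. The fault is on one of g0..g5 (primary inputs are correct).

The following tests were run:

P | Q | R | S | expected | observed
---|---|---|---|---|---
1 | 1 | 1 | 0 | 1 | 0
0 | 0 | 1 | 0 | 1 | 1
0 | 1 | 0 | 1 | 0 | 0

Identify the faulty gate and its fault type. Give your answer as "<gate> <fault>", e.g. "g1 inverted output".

Fault-free values for test 1 (P=1, Q=1, R=1, S=0): g0=0, g1=0, g2=1, g3=1, g4=0, g5=1, giving Y=1. Observed 0.
Test 1: faults giving observed 0 are {g0 stuck-at-1, g0 inverted output, g2 stuck-at-0, g2 inverted output, g4 stuck-at-1, g4 inverted output, g5 stuck-at-0, g5 inverted output}.
Test 2 (P=0, Q=0, R=1, S=0): fault-free g0=0, g1=0, g2=1, g3=1, g4=0, g5=1 → 1; observed 1. Eliminates g2 stuck-at-0, g2 inverted output, g4 stuck-at-1, g4 inverted output, g5 stuck-at-0, g5 inverted output.
Test 3 (P=0, Q=1, R=0, S=1): fault-free g0=1, g1=1, g2=0, g3=0, g4=0, g5=0 → 0; observed 0. Eliminates g0 inverted output.
Only g0 stuck-at-1 is consistent with every test.

g0 stuck-at-1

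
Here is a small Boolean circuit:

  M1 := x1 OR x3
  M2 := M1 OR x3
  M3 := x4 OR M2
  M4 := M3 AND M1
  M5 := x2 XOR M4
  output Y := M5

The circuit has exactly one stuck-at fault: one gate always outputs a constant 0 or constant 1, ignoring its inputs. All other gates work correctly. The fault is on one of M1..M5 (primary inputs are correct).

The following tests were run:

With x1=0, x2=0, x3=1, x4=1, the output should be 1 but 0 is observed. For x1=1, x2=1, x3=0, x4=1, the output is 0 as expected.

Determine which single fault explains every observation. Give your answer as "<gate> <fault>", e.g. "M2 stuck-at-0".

Fault-free values for test 1 (x1=0, x2=0, x3=1, x4=1): M1=1, M2=1, M3=1, M4=1, M5=1, giving Y=1. Observed 0.
Test 1: faults giving observed 0 are {M1 stuck-at-0, M3 stuck-at-0, M4 stuck-at-0, M5 stuck-at-0}.
Test 2 (x1=1, x2=1, x3=0, x4=1): fault-free M1=1, M2=1, M3=1, M4=1, M5=0 → 0; observed 0. Eliminates M1 stuck-at-0, M3 stuck-at-0, M4 stuck-at-0.
Only M5 stuck-at-0 is consistent with every test.

M5 stuck-at-0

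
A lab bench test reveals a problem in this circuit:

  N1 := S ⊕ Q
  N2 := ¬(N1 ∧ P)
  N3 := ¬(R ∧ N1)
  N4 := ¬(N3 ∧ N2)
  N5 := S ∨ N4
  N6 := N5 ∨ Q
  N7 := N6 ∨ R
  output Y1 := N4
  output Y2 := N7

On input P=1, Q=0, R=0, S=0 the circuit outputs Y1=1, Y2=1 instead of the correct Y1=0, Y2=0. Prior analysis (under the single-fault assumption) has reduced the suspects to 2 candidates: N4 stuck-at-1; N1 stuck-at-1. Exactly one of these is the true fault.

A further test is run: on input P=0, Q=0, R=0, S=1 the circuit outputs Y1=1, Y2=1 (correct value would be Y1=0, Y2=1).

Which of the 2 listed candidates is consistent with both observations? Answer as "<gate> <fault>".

N4 stuck-at-1

Evaluate each candidate on input P=0, Q=0, R=0, S=1:
  N4 stuck-at-1: N1=1, N2=1, N3=1, N4=1 [stuck-at-1], N5=1, N6=1, N7=1 → Y1=1, Y2=1 — matches
  N1 stuck-at-1: N1=1 [stuck-at-1], N2=1, N3=1, N4=0, N5=1, N6=1, N7=1 → Y1=0, Y2=1 — eliminated
Only N4 stuck-at-1 reproduces the observed Y1=1, Y2=1.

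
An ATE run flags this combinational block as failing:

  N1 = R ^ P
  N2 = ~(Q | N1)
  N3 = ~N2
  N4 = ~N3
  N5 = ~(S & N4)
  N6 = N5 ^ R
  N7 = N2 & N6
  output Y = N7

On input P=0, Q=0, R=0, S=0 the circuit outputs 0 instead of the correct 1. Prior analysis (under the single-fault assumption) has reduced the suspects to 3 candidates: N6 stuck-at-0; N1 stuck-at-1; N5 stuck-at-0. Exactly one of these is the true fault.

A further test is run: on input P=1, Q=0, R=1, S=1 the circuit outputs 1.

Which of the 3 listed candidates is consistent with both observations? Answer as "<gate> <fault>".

Evaluate each candidate on input P=1, Q=0, R=1, S=1:
  N6 stuck-at-0: N1=0, N2=1, N3=0, N4=1, N5=0, N6=0 [stuck-at-0], N7=0 → 0 — eliminated
  N1 stuck-at-1: N1=1 [stuck-at-1], N2=0, N3=1, N4=0, N5=1, N6=0, N7=0 → 0 — eliminated
  N5 stuck-at-0: N1=0, N2=1, N3=0, N4=1, N5=0 [stuck-at-0], N6=1, N7=1 → 1 — matches
Only N5 stuck-at-0 reproduces the observed 1.

N5 stuck-at-0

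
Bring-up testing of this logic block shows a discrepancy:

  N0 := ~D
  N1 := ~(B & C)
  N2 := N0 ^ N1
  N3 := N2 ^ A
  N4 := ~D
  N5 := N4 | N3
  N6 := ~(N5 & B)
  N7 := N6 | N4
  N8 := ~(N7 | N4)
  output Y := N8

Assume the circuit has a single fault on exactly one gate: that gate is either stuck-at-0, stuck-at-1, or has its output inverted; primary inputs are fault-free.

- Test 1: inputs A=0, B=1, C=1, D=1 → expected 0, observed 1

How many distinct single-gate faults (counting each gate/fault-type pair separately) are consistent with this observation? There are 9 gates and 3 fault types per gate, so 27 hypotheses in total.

16

Fault-free: N0=0, N1=0, N2=0, N3=0, N4=0, N5=0, N6=1, N7=1, N8=0 → 0. Observed 1.
  N0: stuck-at-1, inverted output ✓; others ✗
  N1: stuck-at-1, inverted output ✓; others ✗
  N2: stuck-at-1, inverted output ✓; others ✗
  N3: stuck-at-1, inverted output ✓; others ✗
  N4: none of the 3 fault types match ✗
  N5: stuck-at-1, inverted output ✓; others ✗
  N6: stuck-at-0, inverted output ✓; others ✗
  N7: stuck-at-0, inverted output ✓; others ✗
  N8: stuck-at-1, inverted output ✓; others ✗
Consistent faults: {N0 stuck-at-1, N0 inverted output, N1 stuck-at-1, N1 inverted output, N2 stuck-at-1, N2 inverted output, N3 stuck-at-1, N3 inverted output, N5 stuck-at-1, N5 inverted output, N6 stuck-at-0, N6 inverted output, N7 stuck-at-0, N7 inverted output, N8 stuck-at-1, N8 inverted output} — 16 in all.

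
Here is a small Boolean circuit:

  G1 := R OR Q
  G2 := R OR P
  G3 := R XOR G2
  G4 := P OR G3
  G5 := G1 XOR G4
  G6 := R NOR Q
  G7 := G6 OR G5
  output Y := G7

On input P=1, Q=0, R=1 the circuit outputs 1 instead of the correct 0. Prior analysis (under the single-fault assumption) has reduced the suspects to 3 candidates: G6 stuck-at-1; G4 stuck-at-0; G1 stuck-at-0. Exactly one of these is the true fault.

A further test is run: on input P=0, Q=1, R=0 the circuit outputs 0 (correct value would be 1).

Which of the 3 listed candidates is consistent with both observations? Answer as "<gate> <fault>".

Evaluate each candidate on input P=0, Q=1, R=0:
  G6 stuck-at-1: G1=1, G2=0, G3=0, G4=0, G5=1, G6=1 [stuck-at-1], G7=1 → 1 — eliminated
  G4 stuck-at-0: G1=1, G2=0, G3=0, G4=0 [stuck-at-0], G5=1, G6=0, G7=1 → 1 — eliminated
  G1 stuck-at-0: G1=0 [stuck-at-0], G2=0, G3=0, G4=0, G5=0, G6=0, G7=0 → 0 — matches
Only G1 stuck-at-0 reproduces the observed 0.

G1 stuck-at-0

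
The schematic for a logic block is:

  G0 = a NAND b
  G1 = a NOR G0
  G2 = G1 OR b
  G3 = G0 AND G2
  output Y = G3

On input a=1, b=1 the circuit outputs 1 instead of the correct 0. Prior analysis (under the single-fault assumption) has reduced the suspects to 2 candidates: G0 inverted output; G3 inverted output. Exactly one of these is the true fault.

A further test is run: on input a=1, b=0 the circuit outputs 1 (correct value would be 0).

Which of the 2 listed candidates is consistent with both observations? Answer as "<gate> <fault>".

G3 inverted output

Evaluate each candidate on input a=1, b=0:
  G0 inverted output: G0=0 [inverted output], G1=0, G2=0, G3=0 → 0 — eliminated
  G3 inverted output: G0=1, G1=0, G2=0, G3=1 [inverted output] → 1 — matches
Only G3 inverted output reproduces the observed 1.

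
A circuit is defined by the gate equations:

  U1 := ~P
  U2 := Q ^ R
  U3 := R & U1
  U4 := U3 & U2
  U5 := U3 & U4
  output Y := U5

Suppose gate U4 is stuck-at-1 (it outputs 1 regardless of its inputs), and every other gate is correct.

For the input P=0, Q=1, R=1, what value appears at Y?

1

Propagate with U4 forced: U1=1, U2=0, U3=1, U4=1 [stuck-at-1], U5=1.
So Y = 1. (Without the fault it would be 0.)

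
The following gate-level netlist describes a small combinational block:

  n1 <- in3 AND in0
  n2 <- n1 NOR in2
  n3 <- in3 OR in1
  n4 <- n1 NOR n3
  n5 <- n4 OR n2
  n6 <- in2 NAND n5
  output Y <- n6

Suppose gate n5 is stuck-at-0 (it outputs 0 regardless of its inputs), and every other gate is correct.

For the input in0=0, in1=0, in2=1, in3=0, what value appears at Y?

Propagate with n5 forced: n1=0, n2=0, n3=0, n4=1, n5=0 [stuck-at-0], n6=1.
So Y = 1. (Without the fault it would be 0.)

1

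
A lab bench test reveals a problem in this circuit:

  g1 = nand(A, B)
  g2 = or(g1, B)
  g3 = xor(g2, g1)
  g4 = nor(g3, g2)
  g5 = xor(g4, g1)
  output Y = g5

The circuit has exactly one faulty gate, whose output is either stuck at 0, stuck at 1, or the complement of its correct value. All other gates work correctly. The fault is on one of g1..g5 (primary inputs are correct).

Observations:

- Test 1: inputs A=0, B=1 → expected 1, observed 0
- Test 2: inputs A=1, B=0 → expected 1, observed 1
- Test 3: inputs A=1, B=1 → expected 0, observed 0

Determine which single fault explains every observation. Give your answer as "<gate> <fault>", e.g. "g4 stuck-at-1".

g1 stuck-at-0

Fault-free values for test 1 (A=0, B=1): g1=1, g2=1, g3=0, g4=0, g5=1, giving Y=1. Observed 0.
Test 1: faults giving observed 0 are {g1 stuck-at-0, g1 inverted output, g4 stuck-at-1, g4 inverted output, g5 stuck-at-0, g5 inverted output}.
Test 2 (A=1, B=0): fault-free g1=1, g2=1, g3=0, g4=0, g5=1 → 1; observed 1. Eliminates g4 stuck-at-1, g4 inverted output, g5 stuck-at-0, g5 inverted output.
Test 3 (A=1, B=1): fault-free g1=0, g2=1, g3=1, g4=0, g5=0 → 0; observed 0. Eliminates g1 inverted output.
Only g1 stuck-at-0 is consistent with every test.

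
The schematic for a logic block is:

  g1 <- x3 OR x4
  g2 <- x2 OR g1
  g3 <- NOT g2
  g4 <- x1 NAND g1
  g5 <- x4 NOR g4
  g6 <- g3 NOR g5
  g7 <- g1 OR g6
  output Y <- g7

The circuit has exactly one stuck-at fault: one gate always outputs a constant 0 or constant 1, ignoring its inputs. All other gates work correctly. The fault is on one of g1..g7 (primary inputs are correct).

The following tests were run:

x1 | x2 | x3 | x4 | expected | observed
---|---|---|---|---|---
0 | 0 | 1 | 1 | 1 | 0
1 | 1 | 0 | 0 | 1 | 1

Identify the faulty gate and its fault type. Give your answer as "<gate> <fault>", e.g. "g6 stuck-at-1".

g1 stuck-at-0

Fault-free values for test 1 (x1=0, x2=0, x3=1, x4=1): g1=1, g2=1, g3=0, g4=1, g5=0, g6=1, g7=1, giving Y=1. Observed 0.
Test 1: faults giving observed 0 are {g1 stuck-at-0, g7 stuck-at-0}.
Test 2 (x1=1, x2=1, x3=0, x4=0): fault-free g1=0, g2=1, g3=0, g4=1, g5=0, g6=1, g7=1 → 1; observed 1. Eliminates g7 stuck-at-0.
Only g1 stuck-at-0 is consistent with every test.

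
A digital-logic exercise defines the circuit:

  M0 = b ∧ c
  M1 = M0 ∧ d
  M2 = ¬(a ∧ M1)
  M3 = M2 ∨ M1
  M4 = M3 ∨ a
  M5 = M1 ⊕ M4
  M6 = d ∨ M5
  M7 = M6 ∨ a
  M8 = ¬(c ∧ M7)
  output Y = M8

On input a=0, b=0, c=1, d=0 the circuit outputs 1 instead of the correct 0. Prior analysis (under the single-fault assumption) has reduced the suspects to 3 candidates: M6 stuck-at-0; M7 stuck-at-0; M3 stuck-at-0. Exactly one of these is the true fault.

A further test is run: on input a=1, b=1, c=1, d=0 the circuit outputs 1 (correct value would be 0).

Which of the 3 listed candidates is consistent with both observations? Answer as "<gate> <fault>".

Evaluate each candidate on input a=1, b=1, c=1, d=0:
  M6 stuck-at-0: M0=1, M1=0, M2=1, M3=1, M4=1, M5=1, M6=0 [stuck-at-0], M7=1, M8=0 → 0 — eliminated
  M7 stuck-at-0: M0=1, M1=0, M2=1, M3=1, M4=1, M5=1, M6=1, M7=0 [stuck-at-0], M8=1 → 1 — matches
  M3 stuck-at-0: M0=1, M1=0, M2=1, M3=0 [stuck-at-0], M4=1, M5=1, M6=1, M7=1, M8=0 → 0 — eliminated
Only M7 stuck-at-0 reproduces the observed 1.

M7 stuck-at-0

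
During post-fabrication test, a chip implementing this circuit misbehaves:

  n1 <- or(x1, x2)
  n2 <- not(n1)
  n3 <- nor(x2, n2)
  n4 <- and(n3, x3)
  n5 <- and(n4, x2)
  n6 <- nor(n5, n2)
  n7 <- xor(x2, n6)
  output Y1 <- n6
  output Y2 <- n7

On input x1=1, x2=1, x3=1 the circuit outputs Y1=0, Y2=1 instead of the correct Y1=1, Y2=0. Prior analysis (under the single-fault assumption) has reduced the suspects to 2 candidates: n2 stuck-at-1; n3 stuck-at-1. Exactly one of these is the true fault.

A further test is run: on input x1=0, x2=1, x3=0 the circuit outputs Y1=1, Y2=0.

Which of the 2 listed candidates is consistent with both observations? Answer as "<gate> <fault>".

Evaluate each candidate on input x1=0, x2=1, x3=0:
  n2 stuck-at-1: n1=1, n2=1 [stuck-at-1], n3=0, n4=0, n5=0, n6=0, n7=1 → Y1=0, Y2=1 — eliminated
  n3 stuck-at-1: n1=1, n2=0, n3=1 [stuck-at-1], n4=0, n5=0, n6=1, n7=0 → Y1=1, Y2=0 — matches
Only n3 stuck-at-1 reproduces the observed Y1=1, Y2=0.

n3 stuck-at-1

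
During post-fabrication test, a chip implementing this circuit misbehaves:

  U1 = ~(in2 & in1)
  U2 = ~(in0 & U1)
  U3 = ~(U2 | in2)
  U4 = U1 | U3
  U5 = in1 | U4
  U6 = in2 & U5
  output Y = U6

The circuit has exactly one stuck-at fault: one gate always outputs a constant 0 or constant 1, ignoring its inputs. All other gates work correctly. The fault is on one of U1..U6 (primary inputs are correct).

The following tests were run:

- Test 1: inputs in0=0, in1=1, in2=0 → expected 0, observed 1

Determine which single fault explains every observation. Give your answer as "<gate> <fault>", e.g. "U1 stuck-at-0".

Fault-free values for test 1 (in0=0, in1=1, in2=0): U1=1, U2=1, U3=0, U4=1, U5=1, U6=0, giving Y=0. Observed 1.
Test 1: faults giving observed 1 are {U6 stuck-at-1}.
Only U6 stuck-at-1 is consistent with every test.

U6 stuck-at-1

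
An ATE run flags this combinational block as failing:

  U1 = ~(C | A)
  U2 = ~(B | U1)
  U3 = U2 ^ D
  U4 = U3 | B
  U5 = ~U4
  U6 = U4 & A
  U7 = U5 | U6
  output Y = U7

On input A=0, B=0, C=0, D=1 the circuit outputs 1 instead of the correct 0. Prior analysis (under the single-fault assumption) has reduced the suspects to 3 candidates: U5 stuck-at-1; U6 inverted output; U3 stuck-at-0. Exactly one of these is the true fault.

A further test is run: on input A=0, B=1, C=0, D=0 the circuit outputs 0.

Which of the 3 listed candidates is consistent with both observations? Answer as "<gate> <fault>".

Evaluate each candidate on input A=0, B=1, C=0, D=0:
  U5 stuck-at-1: U1=1, U2=0, U3=0, U4=1, U5=1 [stuck-at-1], U6=0, U7=1 → 1 — eliminated
  U6 inverted output: U1=1, U2=0, U3=0, U4=1, U5=0, U6=1 [inverted output], U7=1 → 1 — eliminated
  U3 stuck-at-0: U1=1, U2=0, U3=0 [stuck-at-0], U4=1, U5=0, U6=0, U7=0 → 0 — matches
Only U3 stuck-at-0 reproduces the observed 0.

U3 stuck-at-0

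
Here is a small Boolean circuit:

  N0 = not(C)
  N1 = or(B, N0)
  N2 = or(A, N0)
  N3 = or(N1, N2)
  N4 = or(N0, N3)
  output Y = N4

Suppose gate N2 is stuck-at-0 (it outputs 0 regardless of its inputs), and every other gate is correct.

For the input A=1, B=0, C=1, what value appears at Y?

0

Propagate with N2 forced: N0=0, N1=0, N2=0 [stuck-at-0], N3=0, N4=0.
So Y = 0. (Without the fault it would be 1.)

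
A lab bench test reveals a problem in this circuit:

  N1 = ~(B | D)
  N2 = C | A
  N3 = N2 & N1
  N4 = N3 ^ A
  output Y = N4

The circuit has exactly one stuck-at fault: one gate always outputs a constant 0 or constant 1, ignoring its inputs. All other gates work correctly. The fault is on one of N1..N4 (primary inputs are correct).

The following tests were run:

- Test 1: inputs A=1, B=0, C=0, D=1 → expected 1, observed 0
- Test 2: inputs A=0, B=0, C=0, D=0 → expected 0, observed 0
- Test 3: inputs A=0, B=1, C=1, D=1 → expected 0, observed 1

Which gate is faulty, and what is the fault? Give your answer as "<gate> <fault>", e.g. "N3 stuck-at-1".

Fault-free values for test 1 (A=1, B=0, C=0, D=1): N1=0, N2=1, N3=0, N4=1, giving Y=1. Observed 0.
Test 1: faults giving observed 0 are {N1 stuck-at-1, N3 stuck-at-1, N4 stuck-at-0}.
Test 2 (A=0, B=0, C=0, D=0): fault-free N1=1, N2=0, N3=0, N4=0 → 0; observed 0. Eliminates N3 stuck-at-1.
Test 3 (A=0, B=1, C=1, D=1): fault-free N1=0, N2=1, N3=0, N4=0 → 0; observed 1. Eliminates N4 stuck-at-0.
Only N1 stuck-at-1 is consistent with every test.

N1 stuck-at-1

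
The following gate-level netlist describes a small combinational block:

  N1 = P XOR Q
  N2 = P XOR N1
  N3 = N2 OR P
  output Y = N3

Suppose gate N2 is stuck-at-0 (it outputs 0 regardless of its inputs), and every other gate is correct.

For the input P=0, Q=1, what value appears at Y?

Propagate with N2 forced: N1=1, N2=0 [stuck-at-0], N3=0.
So Y = 0. (Without the fault it would be 1.)

0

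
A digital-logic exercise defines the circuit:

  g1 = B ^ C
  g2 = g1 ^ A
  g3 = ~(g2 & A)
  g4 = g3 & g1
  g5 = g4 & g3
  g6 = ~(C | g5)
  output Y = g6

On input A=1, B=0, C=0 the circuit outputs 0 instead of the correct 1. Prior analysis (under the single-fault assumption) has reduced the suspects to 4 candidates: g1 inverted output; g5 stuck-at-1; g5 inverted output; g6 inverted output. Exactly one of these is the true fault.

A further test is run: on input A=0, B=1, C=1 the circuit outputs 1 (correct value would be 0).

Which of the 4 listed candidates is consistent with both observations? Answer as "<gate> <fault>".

Evaluate each candidate on input A=0, B=1, C=1:
  g1 inverted output: g1=1 [inverted output], g2=1, g3=1, g4=1, g5=1, g6=0 → 0 — eliminated
  g5 stuck-at-1: g1=0, g2=0, g3=1, g4=0, g5=1 [stuck-at-1], g6=0 → 0 — eliminated
  g5 inverted output: g1=0, g2=0, g3=1, g4=0, g5=1 [inverted output], g6=0 → 0 — eliminated
  g6 inverted output: g1=0, g2=0, g3=1, g4=0, g5=0, g6=1 [inverted output] → 1 — matches
Only g6 inverted output reproduces the observed 1.

g6 inverted output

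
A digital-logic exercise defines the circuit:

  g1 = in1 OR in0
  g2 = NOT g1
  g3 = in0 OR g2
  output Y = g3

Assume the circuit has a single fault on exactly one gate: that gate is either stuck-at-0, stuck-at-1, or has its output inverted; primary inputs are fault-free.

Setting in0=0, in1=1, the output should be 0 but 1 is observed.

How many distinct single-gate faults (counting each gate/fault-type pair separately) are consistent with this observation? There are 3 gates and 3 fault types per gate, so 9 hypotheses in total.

Fault-free: g1=1, g2=0, g3=0 → 0. Observed 1.
  g1 stuck-at-0: output 1 ✓
  g1 stuck-at-1: output 0 ✗
  g1 inverted output: output 1 ✓
  g2 stuck-at-0: output 0 ✗
  g2 stuck-at-1: output 1 ✓
  g2 inverted output: output 1 ✓
  g3 stuck-at-0: output 0 ✗
  g3 stuck-at-1: output 1 ✓
  g3 inverted output: output 1 ✓
Consistent faults: {g1 stuck-at-0, g1 inverted output, g2 stuck-at-1, g2 inverted output, g3 stuck-at-1, g3 inverted output} — 6 in all.

6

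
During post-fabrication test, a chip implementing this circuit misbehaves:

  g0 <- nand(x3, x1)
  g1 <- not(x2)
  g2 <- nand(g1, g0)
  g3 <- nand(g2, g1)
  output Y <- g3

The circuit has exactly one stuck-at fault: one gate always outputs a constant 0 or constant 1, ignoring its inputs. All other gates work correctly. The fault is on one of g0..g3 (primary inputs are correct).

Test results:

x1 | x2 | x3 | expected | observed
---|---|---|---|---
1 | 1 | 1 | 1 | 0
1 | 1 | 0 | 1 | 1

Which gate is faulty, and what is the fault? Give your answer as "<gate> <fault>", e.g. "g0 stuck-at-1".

Fault-free values for test 1 (x1=1, x2=1, x3=1): g0=0, g1=0, g2=1, g3=1, giving Y=1. Observed 0.
Test 1: faults giving observed 0 are {g1 stuck-at-1, g3 stuck-at-0}.
Test 2 (x1=1, x2=1, x3=0): fault-free g0=1, g1=0, g2=1, g3=1 → 1; observed 1. Eliminates g3 stuck-at-0.
Only g1 stuck-at-1 is consistent with every test.

g1 stuck-at-1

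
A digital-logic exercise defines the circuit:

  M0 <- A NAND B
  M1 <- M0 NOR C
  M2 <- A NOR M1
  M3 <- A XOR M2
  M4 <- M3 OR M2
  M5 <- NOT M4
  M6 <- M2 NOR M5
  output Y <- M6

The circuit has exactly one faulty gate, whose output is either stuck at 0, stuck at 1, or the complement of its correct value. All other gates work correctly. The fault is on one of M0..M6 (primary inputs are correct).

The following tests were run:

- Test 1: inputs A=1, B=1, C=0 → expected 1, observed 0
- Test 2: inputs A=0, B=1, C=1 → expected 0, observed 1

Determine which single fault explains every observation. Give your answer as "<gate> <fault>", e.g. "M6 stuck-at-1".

Fault-free values for test 1 (A=1, B=1, C=0): M0=0, M1=1, M2=0, M3=1, M4=1, M5=0, M6=1, giving Y=1. Observed 0.
Test 1: faults giving observed 0 are {M2 stuck-at-1, M2 inverted output, M3 stuck-at-0, M3 inverted output, M4 stuck-at-0, M4 inverted output, M5 stuck-at-1, M5 inverted output, M6 stuck-at-0, M6 inverted output}.
Test 2 (A=0, B=1, C=1): fault-free M0=1, M1=0, M2=1, M3=1, M4=1, M5=0, M6=0 → 0; observed 1. Eliminates M2 stuck-at-1, M2 inverted output, M3 stuck-at-0, M3 inverted output, M4 stuck-at-0, M4 inverted output, M5 stuck-at-1, M5 inverted output, M6 stuck-at-0.
Only M6 inverted output is consistent with every test.

M6 inverted output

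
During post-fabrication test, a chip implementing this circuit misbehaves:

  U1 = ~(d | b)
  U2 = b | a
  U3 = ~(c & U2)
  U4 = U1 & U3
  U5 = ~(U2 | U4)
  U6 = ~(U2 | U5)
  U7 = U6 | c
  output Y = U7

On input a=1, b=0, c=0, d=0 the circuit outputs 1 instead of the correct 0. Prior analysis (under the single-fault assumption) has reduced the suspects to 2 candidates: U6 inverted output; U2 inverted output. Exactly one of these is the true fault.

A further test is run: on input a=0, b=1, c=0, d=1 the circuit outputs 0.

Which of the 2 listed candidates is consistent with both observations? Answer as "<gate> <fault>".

U2 inverted output

Evaluate each candidate on input a=0, b=1, c=0, d=1:
  U6 inverted output: U1=0, U2=1, U3=1, U4=0, U5=0, U6=1 [inverted output], U7=1 → 1 — eliminated
  U2 inverted output: U1=0, U2=0 [inverted output], U3=1, U4=0, U5=1, U6=0, U7=0 → 0 — matches
Only U2 inverted output reproduces the observed 0.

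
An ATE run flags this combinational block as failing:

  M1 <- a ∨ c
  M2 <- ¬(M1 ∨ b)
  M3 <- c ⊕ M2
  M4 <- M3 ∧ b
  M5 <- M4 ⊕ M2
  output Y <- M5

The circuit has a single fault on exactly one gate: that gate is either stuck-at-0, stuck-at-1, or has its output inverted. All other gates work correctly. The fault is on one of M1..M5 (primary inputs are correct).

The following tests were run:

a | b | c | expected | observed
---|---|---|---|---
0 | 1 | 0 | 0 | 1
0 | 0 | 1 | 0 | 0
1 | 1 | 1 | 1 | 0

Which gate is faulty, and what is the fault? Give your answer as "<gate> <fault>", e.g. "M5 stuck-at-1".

Fault-free values for test 1 (a=0, b=1, c=0): M1=0, M2=0, M3=0, M4=0, M5=0, giving Y=0. Observed 1.
Test 1: faults giving observed 1 are {M3 stuck-at-1, M3 inverted output, M4 stuck-at-1, M4 inverted output, M5 stuck-at-1, M5 inverted output}.
Test 2 (a=0, b=0, c=1): fault-free M1=1, M2=0, M3=1, M4=0, M5=0 → 0; observed 0. Eliminates M4 stuck-at-1, M4 inverted output, M5 stuck-at-1, M5 inverted output.
Test 3 (a=1, b=1, c=1): fault-free M1=1, M2=0, M3=1, M4=1, M5=1 → 1; observed 0. Eliminates M3 stuck-at-1.
Only M3 inverted output is consistent with every test.

M3 inverted output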